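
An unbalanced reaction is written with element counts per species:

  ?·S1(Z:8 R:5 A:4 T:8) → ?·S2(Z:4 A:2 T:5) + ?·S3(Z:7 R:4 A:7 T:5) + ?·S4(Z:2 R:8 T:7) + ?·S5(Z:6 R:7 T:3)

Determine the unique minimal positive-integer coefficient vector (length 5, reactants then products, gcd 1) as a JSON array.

Z: 6·8 = 48 | 5·4+2·7+1·2+2·6 = 48
R: 6·5 = 30 | 5·0+2·4+1·8+2·7 = 30
A: 6·4 = 24 | 5·2+2·7+1·0+2·0 = 24
T: 6·8 = 48 | 5·5+2·5+1·7+2·3 = 48
gcd(6,5,2,1,2) = 1

Coefficients: [6, 5, 2, 1, 2]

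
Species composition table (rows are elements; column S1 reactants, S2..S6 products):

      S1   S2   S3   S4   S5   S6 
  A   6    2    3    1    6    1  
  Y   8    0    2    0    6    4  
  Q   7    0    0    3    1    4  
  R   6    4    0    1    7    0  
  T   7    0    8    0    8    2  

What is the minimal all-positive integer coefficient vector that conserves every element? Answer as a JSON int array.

A: 4·6 = 24 | 4·2+1·3+1·1+1·6+6·1 = 24
Y: 4·8 = 32 | 4·0+1·2+1·0+1·6+6·4 = 32
Q: 4·7 = 28 | 4·0+1·0+1·3+1·1+6·4 = 28
R: 4·6 = 24 | 4·4+1·0+1·1+1·7+6·0 = 24
T: 4·7 = 28 | 4·0+1·8+1·0+1·8+6·2 = 28
gcd(4,4,1,1,1,6) = 1

Coefficients: [4, 4, 1, 1, 1, 6]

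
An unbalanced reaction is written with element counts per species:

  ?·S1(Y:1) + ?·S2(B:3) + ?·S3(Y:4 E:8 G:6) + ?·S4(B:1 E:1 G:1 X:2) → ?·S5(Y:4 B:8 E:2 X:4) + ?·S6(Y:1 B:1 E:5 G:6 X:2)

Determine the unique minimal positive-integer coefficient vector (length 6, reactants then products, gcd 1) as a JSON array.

Coefficients: [6, 4, 1, 6, 2, 2]

Y: 6·1+4·0+1·4+6·0 = 10 | 2·4+2·1 = 10
B: 6·0+4·3+1·0+6·1 = 18 | 2·8+2·1 = 18
E: 6·0+4·0+1·8+6·1 = 14 | 2·2+2·5 = 14
G: 6·0+4·0+1·6+6·1 = 12 | 2·0+2·6 = 12
X: 6·0+4·0+1·0+6·2 = 12 | 2·4+2·2 = 12
gcd(6,4,1,6,2,2) = 1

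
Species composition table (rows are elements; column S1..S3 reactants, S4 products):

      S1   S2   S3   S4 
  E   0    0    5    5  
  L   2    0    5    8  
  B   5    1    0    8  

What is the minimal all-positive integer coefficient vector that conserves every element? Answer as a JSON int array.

E: 3·0+1·0+2·5 = 10 | 2·5 = 10
L: 3·2+1·0+2·5 = 16 | 2·8 = 16
B: 3·5+1·1+2·0 = 16 | 2·8 = 16
gcd(3,1,2,2) = 1

Coefficients: [3, 1, 2, 2]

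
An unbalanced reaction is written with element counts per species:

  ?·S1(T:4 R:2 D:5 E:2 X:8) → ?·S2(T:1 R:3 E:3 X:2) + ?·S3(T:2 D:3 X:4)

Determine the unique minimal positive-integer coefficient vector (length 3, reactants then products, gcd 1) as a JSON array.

Coefficients: [3, 2, 5]

T: 3·4 = 12 | 2·1+5·2 = 12
R: 3·2 = 6 | 2·3+5·0 = 6
D: 3·5 = 15 | 2·0+5·3 = 15
E: 3·2 = 6 | 2·3+5·0 = 6
X: 3·8 = 24 | 2·2+5·4 = 24
gcd(3,2,5) = 1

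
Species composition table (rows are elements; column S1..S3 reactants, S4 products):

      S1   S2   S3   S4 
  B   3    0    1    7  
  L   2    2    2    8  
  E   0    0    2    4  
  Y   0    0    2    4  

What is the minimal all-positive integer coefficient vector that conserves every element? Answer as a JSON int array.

Coefficients: [5, 1, 6, 3]

B: 5·3+1·0+6·1 = 21 | 3·7 = 21
L: 5·2+1·2+6·2 = 24 | 3·8 = 24
E: 5·0+1·0+6·2 = 12 | 3·4 = 12
Y: 5·0+1·0+6·2 = 12 | 3·4 = 12
gcd(5,1,6,3) = 1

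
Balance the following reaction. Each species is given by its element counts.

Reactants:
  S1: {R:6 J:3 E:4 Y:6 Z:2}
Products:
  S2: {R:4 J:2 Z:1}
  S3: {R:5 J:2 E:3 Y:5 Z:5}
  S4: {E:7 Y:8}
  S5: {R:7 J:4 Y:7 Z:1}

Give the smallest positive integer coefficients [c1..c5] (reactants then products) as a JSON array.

Coefficients: [6, 6, 1, 3, 1]

R: 6·6 = 36 | 6·4+1·5+3·0+1·7 = 36
J: 6·3 = 18 | 6·2+1·2+3·0+1·4 = 18
E: 6·4 = 24 | 6·0+1·3+3·7+1·0 = 24
Y: 6·6 = 36 | 6·0+1·5+3·8+1·7 = 36
Z: 6·2 = 12 | 6·1+1·5+3·0+1·1 = 12
gcd(6,6,1,3,1) = 1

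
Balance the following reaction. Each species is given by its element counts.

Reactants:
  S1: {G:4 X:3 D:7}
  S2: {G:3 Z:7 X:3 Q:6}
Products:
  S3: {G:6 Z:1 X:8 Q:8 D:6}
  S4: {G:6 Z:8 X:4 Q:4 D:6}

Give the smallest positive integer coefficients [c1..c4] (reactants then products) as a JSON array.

G: 6·4+6·3 = 42 | 2·6+5·6 = 42
Z: 6·0+6·7 = 42 | 2·1+5·8 = 42
X: 6·3+6·3 = 36 | 2·8+5·4 = 36
Q: 6·0+6·6 = 36 | 2·8+5·4 = 36
D: 6·7+6·0 = 42 | 2·6+5·6 = 42
gcd(6,6,2,5) = 1

Coefficients: [6, 6, 2, 5]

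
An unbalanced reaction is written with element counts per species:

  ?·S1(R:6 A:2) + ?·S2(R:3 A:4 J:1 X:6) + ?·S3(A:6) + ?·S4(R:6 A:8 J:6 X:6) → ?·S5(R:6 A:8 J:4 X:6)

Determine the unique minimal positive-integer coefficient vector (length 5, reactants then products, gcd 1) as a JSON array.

R: 1·6+2·3+1·0+3·6 = 30 | 5·6 = 30
A: 1·2+2·4+1·6+3·8 = 40 | 5·8 = 40
J: 1·0+2·1+1·0+3·6 = 20 | 5·4 = 20
X: 1·0+2·6+1·0+3·6 = 30 | 5·6 = 30
gcd(1,2,1,3,5) = 1

Coefficients: [1, 2, 1, 3, 5]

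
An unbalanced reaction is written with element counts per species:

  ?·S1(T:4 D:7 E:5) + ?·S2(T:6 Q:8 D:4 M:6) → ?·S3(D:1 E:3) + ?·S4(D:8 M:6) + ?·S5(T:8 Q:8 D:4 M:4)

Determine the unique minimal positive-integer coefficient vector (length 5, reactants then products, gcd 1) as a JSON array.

Coefficients: [3, 6, 5, 2, 6]

T: 3·4+6·6 = 48 | 5·0+2·0+6·8 = 48
Q: 3·0+6·8 = 48 | 5·0+2·0+6·8 = 48
D: 3·7+6·4 = 45 | 5·1+2·8+6·4 = 45
E: 3·5+6·0 = 15 | 5·3+2·0+6·0 = 15
M: 3·0+6·6 = 36 | 5·0+2·6+6·4 = 36
gcd(3,6,5,2,6) = 1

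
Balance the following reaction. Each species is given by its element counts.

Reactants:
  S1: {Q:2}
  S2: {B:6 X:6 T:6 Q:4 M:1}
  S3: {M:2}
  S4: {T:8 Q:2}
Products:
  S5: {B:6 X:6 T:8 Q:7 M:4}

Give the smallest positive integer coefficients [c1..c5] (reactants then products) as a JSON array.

B: 5·0+4·6+6·0+1·0 = 24 | 4·6 = 24
X: 5·0+4·6+6·0+1·0 = 24 | 4·6 = 24
T: 5·0+4·6+6·0+1·8 = 32 | 4·8 = 32
Q: 5·2+4·4+6·0+1·2 = 28 | 4·7 = 28
M: 5·0+4·1+6·2+1·0 = 16 | 4·4 = 16
gcd(5,4,6,1,4) = 1

Coefficients: [5, 4, 6, 1, 4]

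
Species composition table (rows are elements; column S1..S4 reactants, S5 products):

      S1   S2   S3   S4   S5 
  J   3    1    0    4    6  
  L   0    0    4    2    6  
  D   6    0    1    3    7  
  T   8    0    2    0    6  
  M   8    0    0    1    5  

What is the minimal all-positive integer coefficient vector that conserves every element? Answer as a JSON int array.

J: 1·3+1·1+2·0+2·4 = 12 | 2·6 = 12
L: 1·0+1·0+2·4+2·2 = 12 | 2·6 = 12
D: 1·6+1·0+2·1+2·3 = 14 | 2·7 = 14
T: 1·8+1·0+2·2+2·0 = 12 | 2·6 = 12
M: 1·8+1·0+2·0+2·1 = 10 | 2·5 = 10
gcd(1,1,2,2,2) = 1

Coefficients: [1, 1, 2, 2, 2]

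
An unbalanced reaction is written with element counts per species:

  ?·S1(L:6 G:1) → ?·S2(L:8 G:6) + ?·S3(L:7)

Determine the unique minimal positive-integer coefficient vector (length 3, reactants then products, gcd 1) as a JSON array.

Coefficients: [6, 1, 4]

L: 6·6 = 36 | 1·8+4·7 = 36
G: 6·1 = 6 | 1·6+4·0 = 6
gcd(6,1,4) = 1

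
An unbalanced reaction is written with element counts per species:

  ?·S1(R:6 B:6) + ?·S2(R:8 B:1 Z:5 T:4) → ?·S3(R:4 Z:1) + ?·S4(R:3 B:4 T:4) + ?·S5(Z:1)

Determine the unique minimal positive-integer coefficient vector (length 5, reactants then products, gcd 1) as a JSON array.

R: 1·6+2·8 = 22 | 4·4+2·3+6·0 = 22
B: 1·6+2·1 = 8 | 4·0+2·4+6·0 = 8
Z: 1·0+2·5 = 10 | 4·1+2·0+6·1 = 10
T: 1·0+2·4 = 8 | 4·0+2·4+6·0 = 8
gcd(1,2,4,2,6) = 1

Coefficients: [1, 2, 4, 2, 6]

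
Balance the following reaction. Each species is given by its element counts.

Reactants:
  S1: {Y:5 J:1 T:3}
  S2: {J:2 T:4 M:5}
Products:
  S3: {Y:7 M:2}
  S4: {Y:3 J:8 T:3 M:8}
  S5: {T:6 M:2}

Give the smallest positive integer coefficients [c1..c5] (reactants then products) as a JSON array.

Y: 4·5+6·0 = 20 | 2·7+2·3+5·0 = 20
J: 4·1+6·2 = 16 | 2·0+2·8+5·0 = 16
T: 4·3+6·4 = 36 | 2·0+2·3+5·6 = 36
M: 4·0+6·5 = 30 | 2·2+2·8+5·2 = 30
gcd(4,6,2,2,5) = 1

Coefficients: [4, 6, 2, 2, 5]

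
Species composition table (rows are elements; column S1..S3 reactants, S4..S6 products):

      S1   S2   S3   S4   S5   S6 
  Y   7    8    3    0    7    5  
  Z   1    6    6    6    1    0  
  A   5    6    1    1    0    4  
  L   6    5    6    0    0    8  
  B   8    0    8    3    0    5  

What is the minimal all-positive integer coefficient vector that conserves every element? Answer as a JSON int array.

Coefficients: [2, 2, 3, 5, 2, 5]

Y: 2·7+2·8+3·3 = 39 | 5·0+2·7+5·5 = 39
Z: 2·1+2·6+3·6 = 32 | 5·6+2·1+5·0 = 32
A: 2·5+2·6+3·1 = 25 | 5·1+2·0+5·4 = 25
L: 2·6+2·5+3·6 = 40 | 5·0+2·0+5·8 = 40
B: 2·8+2·0+3·8 = 40 | 5·3+2·0+5·5 = 40
gcd(2,2,3,5,2,5) = 1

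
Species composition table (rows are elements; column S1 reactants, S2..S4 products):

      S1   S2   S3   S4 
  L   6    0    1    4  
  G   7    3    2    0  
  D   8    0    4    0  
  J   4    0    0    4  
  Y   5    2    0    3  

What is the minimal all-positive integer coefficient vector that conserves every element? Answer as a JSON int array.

Coefficients: [1, 1, 2, 1]

L: 1·6 = 6 | 1·0+2·1+1·4 = 6
G: 1·7 = 7 | 1·3+2·2+1·0 = 7
D: 1·8 = 8 | 1·0+2·4+1·0 = 8
J: 1·4 = 4 | 1·0+2·0+1·4 = 4
Y: 1·5 = 5 | 1·2+2·0+1·3 = 5
gcd(1,1,2,1) = 1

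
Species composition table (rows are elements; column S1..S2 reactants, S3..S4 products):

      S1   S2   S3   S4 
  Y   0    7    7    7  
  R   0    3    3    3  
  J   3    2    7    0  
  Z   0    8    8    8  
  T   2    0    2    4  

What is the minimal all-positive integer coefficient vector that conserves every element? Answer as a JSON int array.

Coefficients: [6, 5, 4, 1]

Y: 6·0+5·7 = 35 | 4·7+1·7 = 35
R: 6·0+5·3 = 15 | 4·3+1·3 = 15
J: 6·3+5·2 = 28 | 4·7+1·0 = 28
Z: 6·0+5·8 = 40 | 4·8+1·8 = 40
T: 6·2+5·0 = 12 | 4·2+1·4 = 12
gcd(6,5,4,1) = 1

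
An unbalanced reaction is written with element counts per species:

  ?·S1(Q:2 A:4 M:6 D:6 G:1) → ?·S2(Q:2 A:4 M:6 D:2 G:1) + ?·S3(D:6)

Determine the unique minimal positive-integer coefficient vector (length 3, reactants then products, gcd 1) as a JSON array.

Q: 3·2 = 6 | 3·2+2·0 = 6
A: 3·4 = 12 | 3·4+2·0 = 12
M: 3·6 = 18 | 3·6+2·0 = 18
D: 3·6 = 18 | 3·2+2·6 = 18
G: 3·1 = 3 | 3·1+2·0 = 3
gcd(3,3,2) = 1

Coefficients: [3, 3, 2]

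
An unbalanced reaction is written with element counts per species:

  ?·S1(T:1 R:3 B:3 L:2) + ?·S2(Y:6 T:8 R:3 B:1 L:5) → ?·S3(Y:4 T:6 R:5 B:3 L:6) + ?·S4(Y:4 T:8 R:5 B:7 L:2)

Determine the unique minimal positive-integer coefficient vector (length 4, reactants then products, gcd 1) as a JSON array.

Y: 6·0+4·6 = 24 | 5·4+1·4 = 24
T: 6·1+4·8 = 38 | 5·6+1·8 = 38
R: 6·3+4·3 = 30 | 5·5+1·5 = 30
B: 6·3+4·1 = 22 | 5·3+1·7 = 22
L: 6·2+4·5 = 32 | 5·6+1·2 = 32
gcd(6,4,5,1) = 1

Coefficients: [6, 4, 5, 1]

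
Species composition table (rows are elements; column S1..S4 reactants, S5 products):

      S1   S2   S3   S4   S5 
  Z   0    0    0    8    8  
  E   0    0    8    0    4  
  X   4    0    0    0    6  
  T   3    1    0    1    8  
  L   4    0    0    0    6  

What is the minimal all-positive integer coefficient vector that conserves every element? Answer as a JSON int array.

Coefficients: [3, 5, 1, 2, 2]

Z: 3·0+5·0+1·0+2·8 = 16 | 2·8 = 16
E: 3·0+5·0+1·8+2·0 = 8 | 2·4 = 8
X: 3·4+5·0+1·0+2·0 = 12 | 2·6 = 12
T: 3·3+5·1+1·0+2·1 = 16 | 2·8 = 16
L: 3·4+5·0+1·0+2·0 = 12 | 2·6 = 12
gcd(3,5,1,2,2) = 1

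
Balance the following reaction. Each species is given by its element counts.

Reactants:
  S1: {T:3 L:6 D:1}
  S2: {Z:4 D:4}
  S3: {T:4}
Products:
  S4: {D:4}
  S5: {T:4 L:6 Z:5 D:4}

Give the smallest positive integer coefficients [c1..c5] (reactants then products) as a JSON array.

Coefficients: [4, 5, 1, 2, 4]

T: 4·3+5·0+1·4 = 16 | 2·0+4·4 = 16
L: 4·6+5·0+1·0 = 24 | 2·0+4·6 = 24
Z: 4·0+5·4+1·0 = 20 | 2·0+4·5 = 20
D: 4·1+5·4+1·0 = 24 | 2·4+4·4 = 24
gcd(4,5,1,2,4) = 1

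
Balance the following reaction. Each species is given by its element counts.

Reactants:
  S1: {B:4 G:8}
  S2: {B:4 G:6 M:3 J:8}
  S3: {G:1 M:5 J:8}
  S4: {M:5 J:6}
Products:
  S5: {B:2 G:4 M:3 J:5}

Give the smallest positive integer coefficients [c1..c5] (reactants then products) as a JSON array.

B: 2·4+1·4+2·0+1·0 = 12 | 6·2 = 12
G: 2·8+1·6+2·1+1·0 = 24 | 6·4 = 24
M: 2·0+1·3+2·5+1·5 = 18 | 6·3 = 18
J: 2·0+1·8+2·8+1·6 = 30 | 6·5 = 30
gcd(2,1,2,1,6) = 1

Coefficients: [2, 1, 2, 1, 6]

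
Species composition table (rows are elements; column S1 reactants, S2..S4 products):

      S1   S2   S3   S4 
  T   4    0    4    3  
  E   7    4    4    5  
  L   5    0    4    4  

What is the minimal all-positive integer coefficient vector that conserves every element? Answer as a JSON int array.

Coefficients: [4, 1, 1, 4]

T: 4·4 = 16 | 1·0+1·4+4·3 = 16
E: 4·7 = 28 | 1·4+1·4+4·5 = 28
L: 4·5 = 20 | 1·0+1·4+4·4 = 20
gcd(4,1,1,4) = 1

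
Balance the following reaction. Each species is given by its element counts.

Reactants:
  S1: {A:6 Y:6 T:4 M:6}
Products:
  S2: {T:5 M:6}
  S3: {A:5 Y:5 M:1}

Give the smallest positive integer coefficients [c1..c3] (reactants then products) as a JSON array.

A: 5·6 = 30 | 4·0+6·5 = 30
Y: 5·6 = 30 | 4·0+6·5 = 30
T: 5·4 = 20 | 4·5+6·0 = 20
M: 5·6 = 30 | 4·6+6·1 = 30
gcd(5,4,6) = 1

Coefficients: [5, 4, 6]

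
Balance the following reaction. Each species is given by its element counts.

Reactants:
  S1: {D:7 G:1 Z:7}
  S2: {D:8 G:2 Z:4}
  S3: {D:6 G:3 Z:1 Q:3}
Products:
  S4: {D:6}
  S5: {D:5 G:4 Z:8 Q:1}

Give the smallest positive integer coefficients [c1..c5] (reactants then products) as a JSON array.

D: 1·7+4·8+1·6 = 45 | 5·6+3·5 = 45
G: 1·1+4·2+1·3 = 12 | 5·0+3·4 = 12
Z: 1·7+4·4+1·1 = 24 | 5·0+3·8 = 24
Q: 1·0+4·0+1·3 = 3 | 5·0+3·1 = 3
gcd(1,4,1,5,3) = 1

Coefficients: [1, 4, 1, 5, 3]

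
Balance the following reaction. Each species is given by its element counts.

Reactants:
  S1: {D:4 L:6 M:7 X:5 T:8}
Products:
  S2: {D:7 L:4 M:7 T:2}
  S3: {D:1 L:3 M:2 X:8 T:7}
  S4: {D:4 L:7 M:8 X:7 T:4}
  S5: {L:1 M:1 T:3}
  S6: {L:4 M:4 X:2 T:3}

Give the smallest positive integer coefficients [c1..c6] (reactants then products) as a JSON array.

D: 5·4 = 20 | 2·7+2·1+1·4+5·0+1·0 = 20
L: 5·6 = 30 | 2·4+2·3+1·7+5·1+1·4 = 30
M: 5·7 = 35 | 2·7+2·2+1·8+5·1+1·4 = 35
X: 5·5 = 25 | 2·0+2·8+1·7+5·0+1·2 = 25
T: 5·8 = 40 | 2·2+2·7+1·4+5·3+1·3 = 40
gcd(5,2,2,1,5,1) = 1

Coefficients: [5, 2, 2, 1, 5, 1]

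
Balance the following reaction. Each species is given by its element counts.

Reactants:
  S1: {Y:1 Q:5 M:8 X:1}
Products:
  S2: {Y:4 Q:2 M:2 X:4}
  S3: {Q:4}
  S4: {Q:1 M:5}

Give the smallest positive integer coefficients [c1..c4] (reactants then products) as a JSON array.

Y: 4·1 = 4 | 1·4+3·0+6·0 = 4
Q: 4·5 = 20 | 1·2+3·4+6·1 = 20
M: 4·8 = 32 | 1·2+3·0+6·5 = 32
X: 4·1 = 4 | 1·4+3·0+6·0 = 4
gcd(4,1,3,6) = 1

Coefficients: [4, 1, 3, 6]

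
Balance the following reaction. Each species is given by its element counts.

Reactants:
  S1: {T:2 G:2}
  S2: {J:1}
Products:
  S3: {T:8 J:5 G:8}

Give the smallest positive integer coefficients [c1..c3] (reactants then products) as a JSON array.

T: 4·2+5·0 = 8 | 1·8 = 8
J: 4·0+5·1 = 5 | 1·5 = 5
G: 4·2+5·0 = 8 | 1·8 = 8
gcd(4,5,1) = 1

Coefficients: [4, 5, 1]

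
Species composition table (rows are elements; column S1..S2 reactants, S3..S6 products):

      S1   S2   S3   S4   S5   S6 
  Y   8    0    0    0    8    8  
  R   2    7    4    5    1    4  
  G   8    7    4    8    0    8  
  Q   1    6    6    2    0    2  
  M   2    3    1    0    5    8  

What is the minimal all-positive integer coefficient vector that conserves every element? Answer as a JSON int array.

Y: 2·8+4·0 = 16 | 3·0+3·0+1·8+1·8 = 16
R: 2·2+4·7 = 32 | 3·4+3·5+1·1+1·4 = 32
G: 2·8+4·7 = 44 | 3·4+3·8+1·0+1·8 = 44
Q: 2·1+4·6 = 26 | 3·6+3·2+1·0+1·2 = 26
M: 2·2+4·3 = 16 | 3·1+3·0+1·5+1·8 = 16
gcd(2,4,3,3,1,1) = 1

Coefficients: [2, 4, 3, 3, 1, 1]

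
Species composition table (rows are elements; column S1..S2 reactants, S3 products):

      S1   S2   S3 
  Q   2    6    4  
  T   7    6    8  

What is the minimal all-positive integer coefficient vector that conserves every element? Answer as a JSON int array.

Coefficients: [4, 2, 5]

Q: 4·2+2·6 = 20 | 5·4 = 20
T: 4·7+2·6 = 40 | 5·8 = 40
gcd(4,2,5) = 1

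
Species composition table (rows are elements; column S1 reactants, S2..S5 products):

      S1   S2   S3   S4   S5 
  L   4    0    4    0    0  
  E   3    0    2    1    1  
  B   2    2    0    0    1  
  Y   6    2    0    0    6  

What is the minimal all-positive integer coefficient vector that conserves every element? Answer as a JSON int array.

Coefficients: [5, 3, 5, 1, 4]

L: 5·4 = 20 | 3·0+5·4+1·0+4·0 = 20
E: 5·3 = 15 | 3·0+5·2+1·1+4·1 = 15
B: 5·2 = 10 | 3·2+5·0+1·0+4·1 = 10
Y: 5·6 = 30 | 3·2+5·0+1·0+4·6 = 30
gcd(5,3,5,1,4) = 1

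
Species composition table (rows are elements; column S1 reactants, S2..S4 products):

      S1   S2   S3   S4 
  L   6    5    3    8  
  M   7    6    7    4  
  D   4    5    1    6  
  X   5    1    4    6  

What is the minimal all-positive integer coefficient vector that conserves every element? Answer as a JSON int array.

Coefficients: [5, 1, 3, 2]

L: 5·6 = 30 | 1·5+3·3+2·8 = 30
M: 5·7 = 35 | 1·6+3·7+2·4 = 35
D: 5·4 = 20 | 1·5+3·1+2·6 = 20
X: 5·5 = 25 | 1·1+3·4+2·6 = 25
gcd(5,1,3,2) = 1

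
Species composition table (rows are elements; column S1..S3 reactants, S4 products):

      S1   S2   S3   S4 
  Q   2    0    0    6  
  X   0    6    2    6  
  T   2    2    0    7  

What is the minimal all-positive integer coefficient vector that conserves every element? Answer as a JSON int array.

Coefficients: [6, 1, 3, 2]

Q: 6·2+1·0+3·0 = 12 | 2·6 = 12
X: 6·0+1·6+3·2 = 12 | 2·6 = 12
T: 6·2+1·2+3·0 = 14 | 2·7 = 14
gcd(6,1,3,2) = 1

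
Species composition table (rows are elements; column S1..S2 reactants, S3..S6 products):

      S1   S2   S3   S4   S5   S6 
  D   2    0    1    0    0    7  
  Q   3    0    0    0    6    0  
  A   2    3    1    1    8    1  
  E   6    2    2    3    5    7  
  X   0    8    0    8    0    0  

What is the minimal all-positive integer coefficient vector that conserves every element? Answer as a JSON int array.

D: 4·2+5·0 = 8 | 1·1+5·0+2·0+1·7 = 8
Q: 4·3+5·0 = 12 | 1·0+5·0+2·6+1·0 = 12
A: 4·2+5·3 = 23 | 1·1+5·1+2·8+1·1 = 23
E: 4·6+5·2 = 34 | 1·2+5·3+2·5+1·7 = 34
X: 4·0+5·8 = 40 | 1·0+5·8+2·0+1·0 = 40
gcd(4,5,1,5,2,1) = 1

Coefficients: [4, 5, 1, 5, 2, 1]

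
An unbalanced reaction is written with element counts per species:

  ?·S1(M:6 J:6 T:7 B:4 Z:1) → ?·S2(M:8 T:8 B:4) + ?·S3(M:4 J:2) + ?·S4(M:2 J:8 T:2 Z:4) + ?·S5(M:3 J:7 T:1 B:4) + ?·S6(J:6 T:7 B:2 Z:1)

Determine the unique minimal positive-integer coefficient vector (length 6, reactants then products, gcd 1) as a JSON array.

M: 6·6 = 36 | 3·8+1·4+1·2+2·3+2·0 = 36
J: 6·6 = 36 | 3·0+1·2+1·8+2·7+2·6 = 36
T: 6·7 = 42 | 3·8+1·0+1·2+2·1+2·7 = 42
B: 6·4 = 24 | 3·4+1·0+1·0+2·4+2·2 = 24
Z: 6·1 = 6 | 3·0+1·0+1·4+2·0+2·1 = 6
gcd(6,3,1,1,2,2) = 1

Coefficients: [6, 3, 1, 1, 2, 2]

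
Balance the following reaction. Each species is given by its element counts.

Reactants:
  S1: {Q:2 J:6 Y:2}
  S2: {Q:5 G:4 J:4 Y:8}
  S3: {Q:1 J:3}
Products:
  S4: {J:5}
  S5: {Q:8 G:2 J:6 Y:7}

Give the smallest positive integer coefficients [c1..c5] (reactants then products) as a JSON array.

Coefficients: [3, 1, 5, 5, 2]

Q: 3·2+1·5+5·1 = 16 | 5·0+2·8 = 16
G: 3·0+1·4+5·0 = 4 | 5·0+2·2 = 4
J: 3·6+1·4+5·3 = 37 | 5·5+2·6 = 37
Y: 3·2+1·8+5·0 = 14 | 5·0+2·7 = 14
gcd(3,1,5,5,2) = 1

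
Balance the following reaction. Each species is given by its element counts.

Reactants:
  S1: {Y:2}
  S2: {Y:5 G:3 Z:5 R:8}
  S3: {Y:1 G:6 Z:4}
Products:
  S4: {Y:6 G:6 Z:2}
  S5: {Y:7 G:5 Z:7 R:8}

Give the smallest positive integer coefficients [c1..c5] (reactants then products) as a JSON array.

Y: 5·2+3·5+2·1 = 27 | 1·6+3·7 = 27
G: 5·0+3·3+2·6 = 21 | 1·6+3·5 = 21
Z: 5·0+3·5+2·4 = 23 | 1·2+3·7 = 23
R: 5·0+3·8+2·0 = 24 | 1·0+3·8 = 24
gcd(5,3,2,1,3) = 1

Coefficients: [5, 3, 2, 1, 3]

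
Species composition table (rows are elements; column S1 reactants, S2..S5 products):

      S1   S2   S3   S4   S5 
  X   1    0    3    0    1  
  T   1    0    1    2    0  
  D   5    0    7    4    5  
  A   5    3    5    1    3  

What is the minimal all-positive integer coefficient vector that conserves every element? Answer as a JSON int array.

X: 5·1 = 5 | 4·0+1·3+2·0+2·1 = 5
T: 5·1 = 5 | 4·0+1·1+2·2+2·0 = 5
D: 5·5 = 25 | 4·0+1·7+2·4+2·5 = 25
A: 5·5 = 25 | 4·3+1·5+2·1+2·3 = 25
gcd(5,4,1,2,2) = 1

Coefficients: [5, 4, 1, 2, 2]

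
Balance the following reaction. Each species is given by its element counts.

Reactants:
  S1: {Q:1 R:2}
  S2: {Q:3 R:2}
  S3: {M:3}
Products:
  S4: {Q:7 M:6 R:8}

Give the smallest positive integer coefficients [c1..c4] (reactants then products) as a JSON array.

Coefficients: [5, 3, 4, 2]

Q: 5·1+3·3+4·0 = 14 | 2·7 = 14
M: 5·0+3·0+4·3 = 12 | 2·6 = 12
R: 5·2+3·2+4·0 = 16 | 2·8 = 16
gcd(5,3,4,2) = 1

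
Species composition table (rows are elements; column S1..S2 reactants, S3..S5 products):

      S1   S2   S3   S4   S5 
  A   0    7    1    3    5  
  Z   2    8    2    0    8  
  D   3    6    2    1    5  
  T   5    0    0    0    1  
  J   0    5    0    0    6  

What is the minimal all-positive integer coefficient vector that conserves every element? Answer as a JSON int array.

Coefficients: [1, 6, 5, 4, 5]

A: 1·0+6·7 = 42 | 5·1+4·3+5·5 = 42
Z: 1·2+6·8 = 50 | 5·2+4·0+5·8 = 50
D: 1·3+6·6 = 39 | 5·2+4·1+5·5 = 39
T: 1·5+6·0 = 5 | 5·0+4·0+5·1 = 5
J: 1·0+6·5 = 30 | 5·0+4·0+5·6 = 30
gcd(1,6,5,4,5) = 1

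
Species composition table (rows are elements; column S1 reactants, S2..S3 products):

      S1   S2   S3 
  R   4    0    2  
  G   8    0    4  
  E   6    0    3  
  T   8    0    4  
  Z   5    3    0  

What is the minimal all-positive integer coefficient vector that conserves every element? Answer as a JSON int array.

R: 3·4 = 12 | 5·0+6·2 = 12
G: 3·8 = 24 | 5·0+6·4 = 24
E: 3·6 = 18 | 5·0+6·3 = 18
T: 3·8 = 24 | 5·0+6·4 = 24
Z: 3·5 = 15 | 5·3+6·0 = 15
gcd(3,5,6) = 1

Coefficients: [3, 5, 6]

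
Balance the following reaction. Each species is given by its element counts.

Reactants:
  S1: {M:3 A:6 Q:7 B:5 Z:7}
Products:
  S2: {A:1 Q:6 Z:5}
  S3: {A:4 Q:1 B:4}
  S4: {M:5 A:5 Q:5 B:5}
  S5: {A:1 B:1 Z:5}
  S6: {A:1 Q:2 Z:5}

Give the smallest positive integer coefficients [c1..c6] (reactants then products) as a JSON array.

M: 5·3 = 15 | 2·0+2·0+3·5+2·0+3·0 = 15
A: 5·6 = 30 | 2·1+2·4+3·5+2·1+3·1 = 30
Q: 5·7 = 35 | 2·6+2·1+3·5+2·0+3·2 = 35
B: 5·5 = 25 | 2·0+2·4+3·5+2·1+3·0 = 25
Z: 5·7 = 35 | 2·5+2·0+3·0+2·5+3·5 = 35
gcd(5,2,2,3,2,3) = 1

Coefficients: [5, 2, 2, 3, 2, 3]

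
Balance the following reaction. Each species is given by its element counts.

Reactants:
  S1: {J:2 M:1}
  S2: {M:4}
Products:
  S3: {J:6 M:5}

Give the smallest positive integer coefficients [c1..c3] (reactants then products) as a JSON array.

J: 6·2+1·0 = 12 | 2·6 = 12
M: 6·1+1·4 = 10 | 2·5 = 10
gcd(6,1,2) = 1

Coefficients: [6, 1, 2]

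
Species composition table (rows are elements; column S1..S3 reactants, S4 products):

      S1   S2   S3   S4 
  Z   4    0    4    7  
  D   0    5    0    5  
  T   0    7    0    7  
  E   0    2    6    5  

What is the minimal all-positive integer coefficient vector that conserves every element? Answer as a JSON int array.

Z: 5·4+4·0+2·4 = 28 | 4·7 = 28
D: 5·0+4·5+2·0 = 20 | 4·5 = 20
T: 5·0+4·7+2·0 = 28 | 4·7 = 28
E: 5·0+4·2+2·6 = 20 | 4·5 = 20
gcd(5,4,2,4) = 1

Coefficients: [5, 4, 2, 4]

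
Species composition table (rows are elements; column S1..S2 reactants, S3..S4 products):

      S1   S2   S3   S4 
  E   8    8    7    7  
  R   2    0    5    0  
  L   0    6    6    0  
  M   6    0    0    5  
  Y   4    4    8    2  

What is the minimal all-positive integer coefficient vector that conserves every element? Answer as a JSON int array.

E: 5·8+2·8 = 56 | 2·7+6·7 = 56
R: 5·2+2·0 = 10 | 2·5+6·0 = 10
L: 5·0+2·6 = 12 | 2·6+6·0 = 12
M: 5·6+2·0 = 30 | 2·0+6·5 = 30
Y: 5·4+2·4 = 28 | 2·8+6·2 = 28
gcd(5,2,2,6) = 1

Coefficients: [5, 2, 2, 6]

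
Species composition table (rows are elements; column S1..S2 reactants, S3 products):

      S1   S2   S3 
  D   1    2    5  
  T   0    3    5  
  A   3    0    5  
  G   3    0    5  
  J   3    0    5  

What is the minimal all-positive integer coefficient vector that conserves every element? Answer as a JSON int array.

Coefficients: [5, 5, 3]

D: 5·1+5·2 = 15 | 3·5 = 15
T: 5·0+5·3 = 15 | 3·5 = 15
A: 5·3+5·0 = 15 | 3·5 = 15
G: 5·3+5·0 = 15 | 3·5 = 15
J: 5·3+5·0 = 15 | 3·5 = 15
gcd(5,5,3) = 1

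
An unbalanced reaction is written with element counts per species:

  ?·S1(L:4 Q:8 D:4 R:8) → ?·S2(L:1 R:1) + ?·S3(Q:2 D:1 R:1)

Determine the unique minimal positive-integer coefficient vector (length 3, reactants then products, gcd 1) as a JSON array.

L: 1·4 = 4 | 4·1+4·0 = 4
Q: 1·8 = 8 | 4·0+4·2 = 8
D: 1·4 = 4 | 4·0+4·1 = 4
R: 1·8 = 8 | 4·1+4·1 = 8
gcd(1,4,4) = 1

Coefficients: [1, 4, 4]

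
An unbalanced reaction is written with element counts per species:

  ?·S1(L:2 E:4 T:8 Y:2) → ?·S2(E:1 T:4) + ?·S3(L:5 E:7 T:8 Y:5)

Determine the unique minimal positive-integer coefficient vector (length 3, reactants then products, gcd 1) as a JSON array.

L: 5·2 = 10 | 6·0+2·5 = 10
E: 5·4 = 20 | 6·1+2·7 = 20
T: 5·8 = 40 | 6·4+2·8 = 40
Y: 5·2 = 10 | 6·0+2·5 = 10
gcd(5,6,2) = 1

Coefficients: [5, 6, 2]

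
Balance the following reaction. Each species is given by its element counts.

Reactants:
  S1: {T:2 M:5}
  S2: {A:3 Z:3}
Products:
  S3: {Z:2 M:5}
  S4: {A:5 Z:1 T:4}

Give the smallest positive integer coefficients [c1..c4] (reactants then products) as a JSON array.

A: 6·0+5·3 = 15 | 6·0+3·5 = 15
Z: 6·0+5·3 = 15 | 6·2+3·1 = 15
T: 6·2+5·0 = 12 | 6·0+3·4 = 12
M: 6·5+5·0 = 30 | 6·5+3·0 = 30
gcd(6,5,6,3) = 1

Coefficients: [6, 5, 6, 3]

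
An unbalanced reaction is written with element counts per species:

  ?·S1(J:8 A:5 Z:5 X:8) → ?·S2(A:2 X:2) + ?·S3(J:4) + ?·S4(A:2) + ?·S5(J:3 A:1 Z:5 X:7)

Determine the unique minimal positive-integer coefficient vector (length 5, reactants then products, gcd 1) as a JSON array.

J: 4·8 = 32 | 2·0+5·4+6·0+4·3 = 32
A: 4·5 = 20 | 2·2+5·0+6·2+4·1 = 20
Z: 4·5 = 20 | 2·0+5·0+6·0+4·5 = 20
X: 4·8 = 32 | 2·2+5·0+6·0+4·7 = 32
gcd(4,2,5,6,4) = 1

Coefficients: [4, 2, 5, 6, 4]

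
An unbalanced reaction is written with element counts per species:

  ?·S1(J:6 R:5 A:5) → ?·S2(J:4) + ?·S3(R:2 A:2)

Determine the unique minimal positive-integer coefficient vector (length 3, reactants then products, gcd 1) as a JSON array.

J: 2·6 = 12 | 3·4+5·0 = 12
R: 2·5 = 10 | 3·0+5·2 = 10
A: 2·5 = 10 | 3·0+5·2 = 10
gcd(2,3,5) = 1

Coefficients: [2, 3, 5]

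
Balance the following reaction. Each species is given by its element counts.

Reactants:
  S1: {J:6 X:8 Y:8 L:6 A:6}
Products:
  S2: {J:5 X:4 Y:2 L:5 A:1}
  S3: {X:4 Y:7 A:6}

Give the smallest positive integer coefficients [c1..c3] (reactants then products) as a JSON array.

Coefficients: [5, 6, 4]

J: 5·6 = 30 | 6·5+4·0 = 30
X: 5·8 = 40 | 6·4+4·4 = 40
Y: 5·8 = 40 | 6·2+4·7 = 40
L: 5·6 = 30 | 6·5+4·0 = 30
A: 5·6 = 30 | 6·1+4·6 = 30
gcd(5,6,4) = 1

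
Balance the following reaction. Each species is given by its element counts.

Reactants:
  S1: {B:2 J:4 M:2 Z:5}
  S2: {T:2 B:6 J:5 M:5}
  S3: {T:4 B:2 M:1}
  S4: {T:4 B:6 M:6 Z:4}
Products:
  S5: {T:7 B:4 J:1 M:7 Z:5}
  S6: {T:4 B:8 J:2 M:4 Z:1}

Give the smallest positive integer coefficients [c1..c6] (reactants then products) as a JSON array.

T: 1·0+2·2+6·4+5·4 = 48 | 4·7+5·4 = 48
B: 1·2+2·6+6·2+5·6 = 56 | 4·4+5·8 = 56
J: 1·4+2·5+6·0+5·0 = 14 | 4·1+5·2 = 14
M: 1·2+2·5+6·1+5·6 = 48 | 4·7+5·4 = 48
Z: 1·5+2·0+6·0+5·4 = 25 | 4·5+5·1 = 25
gcd(1,2,6,5,4,5) = 1

Coefficients: [1, 2, 6, 5, 4, 5]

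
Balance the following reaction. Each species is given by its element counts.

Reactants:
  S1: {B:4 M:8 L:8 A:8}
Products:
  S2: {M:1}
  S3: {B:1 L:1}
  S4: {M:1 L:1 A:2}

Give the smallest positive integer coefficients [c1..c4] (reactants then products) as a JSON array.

B: 1·4 = 4 | 4·0+4·1+4·0 = 4
M: 1·8 = 8 | 4·1+4·0+4·1 = 8
L: 1·8 = 8 | 4·0+4·1+4·1 = 8
A: 1·8 = 8 | 4·0+4·0+4·2 = 8
gcd(1,4,4,4) = 1

Coefficients: [1, 4, 4, 4]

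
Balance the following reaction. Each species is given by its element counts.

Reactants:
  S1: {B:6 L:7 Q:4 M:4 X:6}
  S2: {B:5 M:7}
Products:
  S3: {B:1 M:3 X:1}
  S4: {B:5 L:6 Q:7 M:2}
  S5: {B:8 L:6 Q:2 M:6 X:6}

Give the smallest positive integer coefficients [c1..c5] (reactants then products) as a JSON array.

Coefficients: [6, 4, 6, 2, 5]

B: 6·6+4·5 = 56 | 6·1+2·5+5·8 = 56
L: 6·7+4·0 = 42 | 6·0+2·6+5·6 = 42
Q: 6·4+4·0 = 24 | 6·0+2·7+5·2 = 24
M: 6·4+4·7 = 52 | 6·3+2·2+5·6 = 52
X: 6·6+4·0 = 36 | 6·1+2·0+5·6 = 36
gcd(6,4,6,2,5) = 1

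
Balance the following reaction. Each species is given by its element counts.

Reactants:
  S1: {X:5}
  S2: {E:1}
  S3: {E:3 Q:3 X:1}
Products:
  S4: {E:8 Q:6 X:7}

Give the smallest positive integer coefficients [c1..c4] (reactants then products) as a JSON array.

E: 1·0+2·1+2·3 = 8 | 1·8 = 8
Q: 1·0+2·0+2·3 = 6 | 1·6 = 6
X: 1·5+2·0+2·1 = 7 | 1·7 = 7
gcd(1,2,2,1) = 1

Coefficients: [1, 2, 2, 1]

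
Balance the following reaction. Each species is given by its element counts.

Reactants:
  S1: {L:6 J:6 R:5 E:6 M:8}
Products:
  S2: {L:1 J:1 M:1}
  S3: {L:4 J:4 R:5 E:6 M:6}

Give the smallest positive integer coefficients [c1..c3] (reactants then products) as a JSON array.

L: 1·6 = 6 | 2·1+1·4 = 6
J: 1·6 = 6 | 2·1+1·4 = 6
R: 1·5 = 5 | 2·0+1·5 = 5
E: 1·6 = 6 | 2·0+1·6 = 6
M: 1·8 = 8 | 2·1+1·6 = 8
gcd(1,2,1) = 1

Coefficients: [1, 2, 1]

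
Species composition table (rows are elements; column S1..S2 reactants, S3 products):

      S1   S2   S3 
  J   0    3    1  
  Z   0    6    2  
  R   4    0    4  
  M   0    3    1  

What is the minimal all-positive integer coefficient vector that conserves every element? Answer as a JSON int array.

J: 3·0+1·3 = 3 | 3·1 = 3
Z: 3·0+1·6 = 6 | 3·2 = 6
R: 3·4+1·0 = 12 | 3·4 = 12
M: 3·0+1·3 = 3 | 3·1 = 3
gcd(3,1,3) = 1

Coefficients: [3, 1, 3]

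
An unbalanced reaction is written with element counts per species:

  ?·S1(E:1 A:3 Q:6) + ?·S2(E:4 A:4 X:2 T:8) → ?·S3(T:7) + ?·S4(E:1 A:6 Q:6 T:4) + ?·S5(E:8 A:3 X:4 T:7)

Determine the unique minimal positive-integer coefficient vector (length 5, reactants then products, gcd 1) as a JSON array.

Coefficients: [5, 6, 1, 5, 3]

E: 5·1+6·4 = 29 | 1·0+5·1+3·8 = 29
A: 5·3+6·4 = 39 | 1·0+5·6+3·3 = 39
Q: 5·6+6·0 = 30 | 1·0+5·6+3·0 = 30
X: 5·0+6·2 = 12 | 1·0+5·0+3·4 = 12
T: 5·0+6·8 = 48 | 1·7+5·4+3·7 = 48
gcd(5,6,1,5,3) = 1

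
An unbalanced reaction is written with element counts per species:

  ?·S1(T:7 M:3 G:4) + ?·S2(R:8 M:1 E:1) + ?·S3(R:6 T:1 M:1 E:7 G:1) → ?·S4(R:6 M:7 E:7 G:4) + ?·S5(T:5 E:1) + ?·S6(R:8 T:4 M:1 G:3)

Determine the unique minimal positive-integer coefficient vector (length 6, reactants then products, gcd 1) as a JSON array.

R: 6·0+5·8+3·6 = 58 | 3·6+5·0+5·8 = 58
T: 6·7+5·0+3·1 = 45 | 3·0+5·5+5·4 = 45
M: 6·3+5·1+3·1 = 26 | 3·7+5·0+5·1 = 26
E: 6·0+5·1+3·7 = 26 | 3·7+5·1+5·0 = 26
G: 6·4+5·0+3·1 = 27 | 3·4+5·0+5·3 = 27
gcd(6,5,3,3,5,5) = 1

Coefficients: [6, 5, 3, 3, 5, 5]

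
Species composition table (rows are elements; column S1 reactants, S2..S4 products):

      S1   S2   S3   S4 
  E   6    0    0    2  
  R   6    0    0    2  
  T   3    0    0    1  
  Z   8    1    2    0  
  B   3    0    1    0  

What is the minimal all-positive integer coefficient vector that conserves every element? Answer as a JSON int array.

Coefficients: [1, 2, 3, 3]

E: 1·6 = 6 | 2·0+3·0+3·2 = 6
R: 1·6 = 6 | 2·0+3·0+3·2 = 6
T: 1·3 = 3 | 2·0+3·0+3·1 = 3
Z: 1·8 = 8 | 2·1+3·2+3·0 = 8
B: 1·3 = 3 | 2·0+3·1+3·0 = 3
gcd(1,2,3,3) = 1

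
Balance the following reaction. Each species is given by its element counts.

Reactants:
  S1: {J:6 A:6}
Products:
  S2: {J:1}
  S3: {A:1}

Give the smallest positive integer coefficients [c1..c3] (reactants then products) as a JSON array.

Coefficients: [1, 6, 6]

J: 1·6 = 6 | 6·1+6·0 = 6
A: 1·6 = 6 | 6·0+6·1 = 6
gcd(1,6,6) = 1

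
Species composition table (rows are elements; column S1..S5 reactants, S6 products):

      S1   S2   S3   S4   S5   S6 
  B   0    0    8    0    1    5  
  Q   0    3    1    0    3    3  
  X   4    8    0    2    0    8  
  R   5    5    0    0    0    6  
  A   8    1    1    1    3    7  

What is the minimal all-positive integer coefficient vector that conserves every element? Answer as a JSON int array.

Coefficients: [3, 3, 3, 2, 1, 5]

B: 3·0+3·0+3·8+2·0+1·1 = 25 | 5·5 = 25
Q: 3·0+3·3+3·1+2·0+1·3 = 15 | 5·3 = 15
X: 3·4+3·8+3·0+2·2+1·0 = 40 | 5·8 = 40
R: 3·5+3·5+3·0+2·0+1·0 = 30 | 5·6 = 30
A: 3·8+3·1+3·1+2·1+1·3 = 35 | 5·7 = 35
gcd(3,3,3,2,1,5) = 1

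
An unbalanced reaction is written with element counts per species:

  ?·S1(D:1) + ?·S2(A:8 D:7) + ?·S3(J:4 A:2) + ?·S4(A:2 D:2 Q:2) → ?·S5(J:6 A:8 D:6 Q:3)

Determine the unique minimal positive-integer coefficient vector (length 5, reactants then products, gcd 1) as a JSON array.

Coefficients: [5, 1, 6, 6, 4]

J: 5·0+1·0+6·4+6·0 = 24 | 4·6 = 24
A: 5·0+1·8+6·2+6·2 = 32 | 4·8 = 32
D: 5·1+1·7+6·0+6·2 = 24 | 4·6 = 24
Q: 5·0+1·0+6·0+6·2 = 12 | 4·3 = 12
gcd(5,1,6,6,4) = 1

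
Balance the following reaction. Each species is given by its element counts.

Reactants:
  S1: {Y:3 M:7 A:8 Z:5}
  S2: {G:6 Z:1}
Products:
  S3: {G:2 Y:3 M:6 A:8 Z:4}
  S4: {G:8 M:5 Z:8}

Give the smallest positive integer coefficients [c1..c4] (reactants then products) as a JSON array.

G: 5·0+3·6 = 18 | 5·2+1·8 = 18
Y: 5·3+3·0 = 15 | 5·3+1·0 = 15
M: 5·7+3·0 = 35 | 5·6+1·5 = 35
A: 5·8+3·0 = 40 | 5·8+1·0 = 40
Z: 5·5+3·1 = 28 | 5·4+1·8 = 28
gcd(5,3,5,1) = 1

Coefficients: [5, 3, 5, 1]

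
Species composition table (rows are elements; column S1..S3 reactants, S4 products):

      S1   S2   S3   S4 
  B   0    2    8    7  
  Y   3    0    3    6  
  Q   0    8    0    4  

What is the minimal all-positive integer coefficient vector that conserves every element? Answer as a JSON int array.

B: 5·0+2·2+3·8 = 28 | 4·7 = 28
Y: 5·3+2·0+3·3 = 24 | 4·6 = 24
Q: 5·0+2·8+3·0 = 16 | 4·4 = 16
gcd(5,2,3,4) = 1

Coefficients: [5, 2, 3, 4]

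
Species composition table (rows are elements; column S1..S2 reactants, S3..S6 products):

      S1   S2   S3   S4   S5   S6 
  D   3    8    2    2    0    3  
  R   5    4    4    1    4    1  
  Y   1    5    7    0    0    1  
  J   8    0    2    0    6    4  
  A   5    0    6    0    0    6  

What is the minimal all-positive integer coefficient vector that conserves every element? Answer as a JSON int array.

D: 6·3+1·8 = 26 | 1·2+6·2+5·0+4·3 = 26
R: 6·5+1·4 = 34 | 1·4+6·1+5·4+4·1 = 34
Y: 6·1+1·5 = 11 | 1·7+6·0+5·0+4·1 = 11
J: 6·8+1·0 = 48 | 1·2+6·0+5·6+4·4 = 48
A: 6·5+1·0 = 30 | 1·6+6·0+5·0+4·6 = 30
gcd(6,1,1,6,5,4) = 1

Coefficients: [6, 1, 1, 6, 5, 4]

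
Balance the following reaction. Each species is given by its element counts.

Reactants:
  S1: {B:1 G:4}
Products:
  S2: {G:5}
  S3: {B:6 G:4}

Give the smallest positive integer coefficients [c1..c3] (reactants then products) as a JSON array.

B: 6·1 = 6 | 4·0+1·6 = 6
G: 6·4 = 24 | 4·5+1·4 = 24
gcd(6,4,1) = 1

Coefficients: [6, 4, 1]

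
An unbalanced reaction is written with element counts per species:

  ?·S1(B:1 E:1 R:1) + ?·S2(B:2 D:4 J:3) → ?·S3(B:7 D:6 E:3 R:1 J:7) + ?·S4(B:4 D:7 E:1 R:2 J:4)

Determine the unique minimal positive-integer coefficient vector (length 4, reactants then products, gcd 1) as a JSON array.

B: 5·1+5·2 = 15 | 1·7+2·4 = 15
D: 5·0+5·4 = 20 | 1·6+2·7 = 20
E: 5·1+5·0 = 5 | 1·3+2·1 = 5
R: 5·1+5·0 = 5 | 1·1+2·2 = 5
J: 5·0+5·3 = 15 | 1·7+2·4 = 15
gcd(5,5,1,2) = 1

Coefficients: [5, 5, 1, 2]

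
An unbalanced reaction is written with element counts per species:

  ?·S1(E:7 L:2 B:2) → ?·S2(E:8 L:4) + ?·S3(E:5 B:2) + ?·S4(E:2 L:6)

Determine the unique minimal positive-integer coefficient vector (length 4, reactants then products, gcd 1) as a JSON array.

E: 5·7 = 35 | 1·8+5·5+1·2 = 35
L: 5·2 = 10 | 1·4+5·0+1·6 = 10
B: 5·2 = 10 | 1·0+5·2+1·0 = 10
gcd(5,1,5,1) = 1

Coefficients: [5, 1, 5, 1]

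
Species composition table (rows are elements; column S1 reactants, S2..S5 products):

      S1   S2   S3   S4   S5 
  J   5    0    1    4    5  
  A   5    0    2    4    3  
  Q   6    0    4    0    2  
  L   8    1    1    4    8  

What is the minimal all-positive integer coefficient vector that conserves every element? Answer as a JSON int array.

J: 5·5 = 25 | 6·0+6·1+1·4+3·5 = 25
A: 5·5 = 25 | 6·0+6·2+1·4+3·3 = 25
Q: 5·6 = 30 | 6·0+6·4+1·0+3·2 = 30
L: 5·8 = 40 | 6·1+6·1+1·4+3·8 = 40
gcd(5,6,6,1,3) = 1

Coefficients: [5, 6, 6, 1, 3]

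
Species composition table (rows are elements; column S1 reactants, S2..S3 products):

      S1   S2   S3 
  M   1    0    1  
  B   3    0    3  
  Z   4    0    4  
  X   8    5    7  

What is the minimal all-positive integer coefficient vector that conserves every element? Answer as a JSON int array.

M: 5·1 = 5 | 1·0+5·1 = 5
B: 5·3 = 15 | 1·0+5·3 = 15
Z: 5·4 = 20 | 1·0+5·4 = 20
X: 5·8 = 40 | 1·5+5·7 = 40
gcd(5,1,5) = 1

Coefficients: [5, 1, 5]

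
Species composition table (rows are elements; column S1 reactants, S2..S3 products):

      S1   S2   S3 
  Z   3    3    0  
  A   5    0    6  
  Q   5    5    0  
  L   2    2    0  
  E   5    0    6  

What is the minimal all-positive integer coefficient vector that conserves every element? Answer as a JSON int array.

Coefficients: [6, 6, 5]

Z: 6·3 = 18 | 6·3+5·0 = 18
A: 6·5 = 30 | 6·0+5·6 = 30
Q: 6·5 = 30 | 6·5+5·0 = 30
L: 6·2 = 12 | 6·2+5·0 = 12
E: 6·5 = 30 | 6·0+5·6 = 30
gcd(6,6,5) = 1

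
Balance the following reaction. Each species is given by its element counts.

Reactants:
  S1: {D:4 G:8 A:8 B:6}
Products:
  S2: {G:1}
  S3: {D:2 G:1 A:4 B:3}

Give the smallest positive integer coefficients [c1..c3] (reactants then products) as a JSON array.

D: 1·4 = 4 | 6·0+2·2 = 4
G: 1·8 = 8 | 6·1+2·1 = 8
A: 1·8 = 8 | 6·0+2·4 = 8
B: 1·6 = 6 | 6·0+2·3 = 6
gcd(1,6,2) = 1

Coefficients: [1, 6, 2]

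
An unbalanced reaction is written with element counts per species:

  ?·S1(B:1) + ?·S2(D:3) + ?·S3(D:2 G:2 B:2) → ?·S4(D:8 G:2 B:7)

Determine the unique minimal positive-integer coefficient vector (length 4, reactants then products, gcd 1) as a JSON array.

D: 5·0+2·3+1·2 = 8 | 1·8 = 8
G: 5·0+2·0+1·2 = 2 | 1·2 = 2
B: 5·1+2·0+1·2 = 7 | 1·7 = 7
gcd(5,2,1,1) = 1

Coefficients: [5, 2, 1, 1]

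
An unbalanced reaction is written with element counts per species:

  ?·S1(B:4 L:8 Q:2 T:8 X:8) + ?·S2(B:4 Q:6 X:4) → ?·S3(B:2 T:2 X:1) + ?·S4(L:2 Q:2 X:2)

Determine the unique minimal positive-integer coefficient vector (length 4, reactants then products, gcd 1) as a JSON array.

B: 1·4+1·4 = 8 | 4·2+4·0 = 8
L: 1·8+1·0 = 8 | 4·0+4·2 = 8
Q: 1·2+1·6 = 8 | 4·0+4·2 = 8
T: 1·8+1·0 = 8 | 4·2+4·0 = 8
X: 1·8+1·4 = 12 | 4·1+4·2 = 12
gcd(1,1,4,4) = 1

Coefficients: [1, 1, 4, 4]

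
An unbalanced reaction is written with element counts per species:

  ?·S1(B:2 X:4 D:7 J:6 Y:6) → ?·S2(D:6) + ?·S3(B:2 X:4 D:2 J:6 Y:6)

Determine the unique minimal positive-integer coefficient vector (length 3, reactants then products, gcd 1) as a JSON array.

Coefficients: [6, 5, 6]

B: 6·2 = 12 | 5·0+6·2 = 12
X: 6·4 = 24 | 5·0+6·4 = 24
D: 6·7 = 42 | 5·6+6·2 = 42
J: 6·6 = 36 | 5·0+6·6 = 36
Y: 6·6 = 36 | 5·0+6·6 = 36
gcd(6,5,6) = 1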